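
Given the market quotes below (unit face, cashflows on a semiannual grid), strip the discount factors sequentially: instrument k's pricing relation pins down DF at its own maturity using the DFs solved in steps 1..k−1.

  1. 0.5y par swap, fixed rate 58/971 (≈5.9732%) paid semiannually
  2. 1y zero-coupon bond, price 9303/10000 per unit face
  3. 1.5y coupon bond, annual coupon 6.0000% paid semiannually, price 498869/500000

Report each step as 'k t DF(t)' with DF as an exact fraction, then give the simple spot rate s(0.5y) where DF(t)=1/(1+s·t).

1 1/2 971/1000
2 1 9303/10000
3 3/2 9133/10000
s(0.5y) = (1/(971/1000) − 1)/(1/2) = 58/971 ≈ 5.9732%

step 1 [0.5y] swap r/2=29/971: DF=(1 − 29/971·(0))/(1+29/971) = 971/1000 ≈ 0.971000
step 2 [1y] zero: DF = P = 9303/10000 ≈ 0.930300
step 3 [1.5y] bond c/2=3/100: DF=(498869/500000 − 3/100·(0.971000+0.930300))/(1+3/100) = 9133/10000 ≈ 0.913300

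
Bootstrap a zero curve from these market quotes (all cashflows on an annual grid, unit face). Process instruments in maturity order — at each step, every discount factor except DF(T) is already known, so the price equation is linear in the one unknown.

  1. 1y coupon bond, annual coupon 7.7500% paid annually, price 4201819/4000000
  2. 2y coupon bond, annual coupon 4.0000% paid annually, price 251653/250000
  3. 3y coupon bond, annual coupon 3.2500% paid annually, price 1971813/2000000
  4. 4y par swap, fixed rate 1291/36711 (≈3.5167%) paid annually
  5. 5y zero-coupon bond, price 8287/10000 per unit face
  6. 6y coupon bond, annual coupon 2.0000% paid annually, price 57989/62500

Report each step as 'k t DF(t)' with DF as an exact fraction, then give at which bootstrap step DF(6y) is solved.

1 1 9749/10000
2 2 1163/1250
3 3 8949/10000
4 4 8709/10000
5 5 8287/10000
6 6 4107/5000
DF(6y) is solved at step 6

step 1 [1y] bond c/1=31/400: DF=(4201819/4000000 − 31/400·(0))/(1+31/400) = 9749/10000 ≈ 0.974900
step 2 [2y] bond c/1=1/25: DF=(251653/250000 − 1/25·(0.974900))/(1+1/25) = 1163/1250 ≈ 0.930400
step 3 [3y] bond c/1=13/400: DF=(1971813/2000000 − 13/400·(0.974900+0.930400))/(1+13/400) = 8949/10000 ≈ 0.894900
step 4 [4y] swap r/1=1291/36711: DF=(1 − 1291/36711·(0.974900+0.930400+0.894900))/(1+1291/36711) = 8709/10000 ≈ 0.870900
step 5 [5y] zero: DF = P = 8287/10000 ≈ 0.828700
step 6 [6y] bond c/1=1/50: DF=(57989/62500 − 1/50·(0.974900+0.930400+0.894900+0.870900+0.828700))/(1+1/50) = 4107/5000 ≈ 0.821400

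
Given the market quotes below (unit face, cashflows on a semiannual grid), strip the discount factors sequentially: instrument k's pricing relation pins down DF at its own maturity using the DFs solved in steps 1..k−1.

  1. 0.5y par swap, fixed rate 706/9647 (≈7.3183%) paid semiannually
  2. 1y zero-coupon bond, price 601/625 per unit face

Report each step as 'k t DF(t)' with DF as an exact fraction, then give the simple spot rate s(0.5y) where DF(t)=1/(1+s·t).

step 1 [0.5y] swap r/2=353/9647: DF=(1 − 353/9647·(0))/(1+353/9647) = 9647/10000 ≈ 0.964700
step 2 [1y] zero: DF = P = 601/625 ≈ 0.961600

1 1/2 9647/10000
2 1 601/625
s(0.5y) = (1/(9647/10000) − 1)/(1/2) = 706/9647 ≈ 7.3183%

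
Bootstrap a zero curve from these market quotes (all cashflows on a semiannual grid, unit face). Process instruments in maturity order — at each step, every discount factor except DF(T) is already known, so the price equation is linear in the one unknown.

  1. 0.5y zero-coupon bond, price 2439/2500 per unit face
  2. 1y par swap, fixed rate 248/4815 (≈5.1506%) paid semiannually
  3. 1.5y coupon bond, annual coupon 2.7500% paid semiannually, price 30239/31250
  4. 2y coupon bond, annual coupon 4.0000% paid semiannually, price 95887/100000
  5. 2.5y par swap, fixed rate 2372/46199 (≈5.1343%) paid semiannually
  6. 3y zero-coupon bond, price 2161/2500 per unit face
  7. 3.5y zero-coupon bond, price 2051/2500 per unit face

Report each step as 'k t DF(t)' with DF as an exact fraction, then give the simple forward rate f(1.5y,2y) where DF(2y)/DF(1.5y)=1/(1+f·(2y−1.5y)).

1 1/2 2439/2500
2 1 594/625
3 3/2 2321/2500
4 2 8841/10000
5 5/2 4407/5000
6 3 2161/2500
7 7/2 2051/2500
f(1.5y,2y) = ((2321/2500)/(8841/10000) − 1)/(1/2) = 886/8841 ≈ 10.0215%

step 1 [0.5y] zero: DF = P = 2439/2500 ≈ 0.975600
step 2 [1y] swap r/2=124/4815: DF=(1 − 124/4815·(0.975600))/(1+124/4815) = 594/625 ≈ 0.950400
step 3 [1.5y] bond c/2=11/800: DF=(30239/31250 − 11/800·(0.975600+0.950400))/(1+11/800) = 2321/2500 ≈ 0.928400
step 4 [2y] bond c/2=1/50: DF=(95887/100000 − 1/50·(0.975600+0.950400+0.928400))/(1+1/50) = 8841/10000 ≈ 0.884100
step 5 [2.5y] swap r/2=1186/46199: DF=(1 − 1186/46199·(0.975600+0.950400+0.928400+0.884100))/(1+1186/46199) = 4407/5000 ≈ 0.881400
step 6 [3y] zero: DF = P = 2161/2500 ≈ 0.864400
step 7 [3.5y] zero: DF = P = 2051/2500 ≈ 0.820400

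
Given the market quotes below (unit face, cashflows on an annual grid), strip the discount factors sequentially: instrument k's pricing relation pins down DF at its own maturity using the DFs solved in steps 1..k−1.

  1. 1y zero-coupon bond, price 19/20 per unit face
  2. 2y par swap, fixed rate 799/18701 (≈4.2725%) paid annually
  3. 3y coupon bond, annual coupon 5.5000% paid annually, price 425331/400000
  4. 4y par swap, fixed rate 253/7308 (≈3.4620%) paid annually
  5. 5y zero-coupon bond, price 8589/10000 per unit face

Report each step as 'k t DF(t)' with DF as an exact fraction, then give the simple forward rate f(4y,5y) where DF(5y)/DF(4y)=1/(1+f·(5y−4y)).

step 1 [1y] zero: DF = P = 19/20 ≈ 0.950000
step 2 [2y] swap r/1=799/18701: DF=(1 − 799/18701·(0.950000))/(1+799/18701) = 9201/10000 ≈ 0.920100
step 3 [3y] bond c/1=11/200: DF=(425331/400000 − 11/200·(0.950000+0.920100))/(1+11/200) = 569/625 ≈ 0.910400
step 4 [4y] swap r/1=253/7308: DF=(1 − 253/7308·(0.950000+0.920100+0.910400))/(1+253/7308) = 1747/2000 ≈ 0.873500
step 5 [5y] zero: DF = P = 8589/10000 ≈ 0.858900

1 1 19/20
2 2 9201/10000
3 3 569/625
4 4 1747/2000
5 5 8589/10000
f(4y,5y) = ((1747/2000)/(8589/10000) − 1)/(1) = 146/8589 ≈ 1.6998%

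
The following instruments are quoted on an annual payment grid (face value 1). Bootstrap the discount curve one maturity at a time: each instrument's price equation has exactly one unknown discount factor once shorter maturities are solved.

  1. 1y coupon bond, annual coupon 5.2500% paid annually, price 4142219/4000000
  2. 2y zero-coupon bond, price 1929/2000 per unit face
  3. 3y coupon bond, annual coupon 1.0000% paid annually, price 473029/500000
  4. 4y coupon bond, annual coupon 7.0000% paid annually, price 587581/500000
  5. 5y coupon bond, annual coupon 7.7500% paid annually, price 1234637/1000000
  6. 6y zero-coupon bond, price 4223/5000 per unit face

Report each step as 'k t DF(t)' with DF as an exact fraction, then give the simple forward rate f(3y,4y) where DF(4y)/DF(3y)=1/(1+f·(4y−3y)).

step 1 [1y] bond c/1=21/400: DF=(4142219/4000000 − 21/400·(0))/(1+21/400) = 9839/10000 ≈ 0.983900
step 2 [2y] zero: DF = P = 1929/2000 ≈ 0.964500
step 3 [3y] bond c/1=1/100: DF=(473029/500000 − 1/100·(0.983900+0.964500))/(1+1/100) = 4587/5000 ≈ 0.917400
step 4 [4y] bond c/1=7/100: DF=(587581/500000 − 7/100·(0.983900+0.964500+0.917400))/(1+7/100) = 2277/2500 ≈ 0.910800
step 5 [5y] bond c/1=31/400: DF=(1234637/1000000 − 31/400·(0.983900+0.964500+0.917400+0.910800))/(1+31/400) = 4371/5000 ≈ 0.874200
step 6 [6y] zero: DF = P = 4223/5000 ≈ 0.844600

1 1 9839/10000
2 2 1929/2000
3 3 4587/5000
4 4 2277/2500
5 5 4371/5000
6 6 4223/5000
f(3y,4y) = ((4587/5000)/(2277/2500) − 1)/(1) = 1/138 ≈ 0.7246%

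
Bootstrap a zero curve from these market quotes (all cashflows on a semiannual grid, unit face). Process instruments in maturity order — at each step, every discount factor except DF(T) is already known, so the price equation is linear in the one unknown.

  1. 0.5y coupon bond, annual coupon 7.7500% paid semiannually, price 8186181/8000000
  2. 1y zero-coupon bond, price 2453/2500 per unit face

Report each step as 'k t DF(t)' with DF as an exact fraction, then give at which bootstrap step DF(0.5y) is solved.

1 1/2 9851/10000
2 1 2453/2500
DF(0.5y) is solved at step 1

step 1 [0.5y] bond c/2=31/800: DF=(8186181/8000000 − 31/800·(0))/(1+31/800) = 9851/10000 ≈ 0.985100
step 2 [1y] zero: DF = P = 2453/2500 ≈ 0.981200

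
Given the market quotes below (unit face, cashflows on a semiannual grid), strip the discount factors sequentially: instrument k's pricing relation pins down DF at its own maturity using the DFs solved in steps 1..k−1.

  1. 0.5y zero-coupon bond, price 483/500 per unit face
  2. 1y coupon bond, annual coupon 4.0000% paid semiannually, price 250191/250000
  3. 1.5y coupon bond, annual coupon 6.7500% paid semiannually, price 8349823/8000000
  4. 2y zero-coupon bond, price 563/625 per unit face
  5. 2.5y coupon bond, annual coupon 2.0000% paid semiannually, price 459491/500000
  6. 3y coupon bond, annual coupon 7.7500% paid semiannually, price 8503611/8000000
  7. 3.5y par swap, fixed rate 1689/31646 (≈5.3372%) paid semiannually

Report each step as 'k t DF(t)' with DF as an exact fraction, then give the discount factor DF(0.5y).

1 1/2 483/500
2 1 4811/5000
3 3/2 9467/10000
4 2 563/625
5 5/2 349/400
6 3 8499/10000
7 7/2 8311/10000
DF(0.5y) = 483/500 ≈ 0.966000

step 1 [0.5y] zero: DF = P = 483/500 ≈ 0.966000
step 2 [1y] bond c/2=1/50: DF=(250191/250000 − 1/50·(0.966000))/(1+1/50) = 4811/5000 ≈ 0.962200
step 3 [1.5y] bond c/2=27/800: DF=(8349823/8000000 − 27/800·(0.966000+0.962200))/(1+27/800) = 9467/10000 ≈ 0.946700
step 4 [2y] zero: DF = P = 563/625 ≈ 0.900800
step 5 [2.5y] bond c/2=1/100: DF=(459491/500000 − 1/100·(0.966000+0.962200+0.946700+0.900800))/(1+1/100) = 349/400 ≈ 0.872500
step 6 [3y] bond c/2=31/800: DF=(8503611/8000000 − 31/800·(0.966000+0.962200+0.946700+0.900800+0.872500))/(1+31/800) = 8499/10000 ≈ 0.849900
step 7 [3.5y] swap r/2=1689/63292: DF=(1 − 1689/63292·(0.966000+0.962200+0.946700+0.900800+0.872500+0.849900))/(1+1689/63292) = 8311/10000 ≈ 0.831100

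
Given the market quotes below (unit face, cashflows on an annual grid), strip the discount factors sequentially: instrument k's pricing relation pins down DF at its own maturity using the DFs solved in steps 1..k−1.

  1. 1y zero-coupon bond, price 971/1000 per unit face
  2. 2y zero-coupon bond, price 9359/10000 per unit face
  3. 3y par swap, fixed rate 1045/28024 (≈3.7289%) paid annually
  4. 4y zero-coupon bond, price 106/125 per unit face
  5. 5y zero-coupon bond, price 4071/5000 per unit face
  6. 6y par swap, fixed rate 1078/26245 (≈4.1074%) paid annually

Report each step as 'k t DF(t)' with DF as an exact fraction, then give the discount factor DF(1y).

step 1 [1y] zero: DF = P = 971/1000 ≈ 0.971000
step 2 [2y] zero: DF = P = 9359/10000 ≈ 0.935900
step 3 [3y] swap r/1=1045/28024: DF=(1 − 1045/28024·(0.971000+0.935900))/(1+1045/28024) = 1791/2000 ≈ 0.895500
step 4 [4y] zero: DF = P = 106/125 ≈ 0.848000
step 5 [5y] zero: DF = P = 4071/5000 ≈ 0.814200
step 6 [6y] swap r/1=1078/26245: DF=(1 − 1078/26245·(0.971000+0.935900+0.895500+0.848000+0.814200))/(1+1078/26245) = 1961/2500 ≈ 0.784400

1 1 971/1000
2 2 9359/10000
3 3 1791/2000
4 4 106/125
5 5 4071/5000
6 6 1961/2500
DF(1y) = 971/1000 ≈ 0.971000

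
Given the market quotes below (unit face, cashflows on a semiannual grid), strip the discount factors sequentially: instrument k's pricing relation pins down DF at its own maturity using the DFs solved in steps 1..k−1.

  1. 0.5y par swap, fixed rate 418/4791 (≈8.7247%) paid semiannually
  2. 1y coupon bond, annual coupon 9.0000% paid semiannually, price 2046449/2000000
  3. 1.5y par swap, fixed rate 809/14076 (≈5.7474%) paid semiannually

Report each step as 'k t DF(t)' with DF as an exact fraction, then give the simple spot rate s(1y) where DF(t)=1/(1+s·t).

1 1/2 4791/5000
2 1 9379/10000
3 3/2 9191/10000
s(1y) = (1/(9379/10000) − 1)/(1) = 621/9379 ≈ 6.6212%

step 1 [0.5y] swap r/2=209/4791: DF=(1 − 209/4791·(0))/(1+209/4791) = 4791/5000 ≈ 0.958200
step 2 [1y] bond c/2=9/200: DF=(2046449/2000000 − 9/200·(0.958200))/(1+9/200) = 9379/10000 ≈ 0.937900
step 3 [1.5y] swap r/2=809/28152: DF=(1 − 809/28152·(0.958200+0.937900))/(1+809/28152) = 9191/10000 ≈ 0.919100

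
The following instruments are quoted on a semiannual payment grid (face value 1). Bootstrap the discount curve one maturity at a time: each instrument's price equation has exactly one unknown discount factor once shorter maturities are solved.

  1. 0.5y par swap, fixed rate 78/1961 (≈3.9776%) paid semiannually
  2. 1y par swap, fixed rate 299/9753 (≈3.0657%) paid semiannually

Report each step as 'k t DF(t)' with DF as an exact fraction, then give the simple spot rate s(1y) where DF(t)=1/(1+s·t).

step 1 [0.5y] swap r/2=39/1961: DF=(1 − 39/1961·(0))/(1+39/1961) = 1961/2000 ≈ 0.980500
step 2 [1y] swap r/2=299/19506: DF=(1 − 299/19506·(0.980500))/(1+299/19506) = 9701/10000 ≈ 0.970100

1 1/2 1961/2000
2 1 9701/10000
s(1y) = (1/(9701/10000) − 1)/(1) = 299/9701 ≈ 3.0822%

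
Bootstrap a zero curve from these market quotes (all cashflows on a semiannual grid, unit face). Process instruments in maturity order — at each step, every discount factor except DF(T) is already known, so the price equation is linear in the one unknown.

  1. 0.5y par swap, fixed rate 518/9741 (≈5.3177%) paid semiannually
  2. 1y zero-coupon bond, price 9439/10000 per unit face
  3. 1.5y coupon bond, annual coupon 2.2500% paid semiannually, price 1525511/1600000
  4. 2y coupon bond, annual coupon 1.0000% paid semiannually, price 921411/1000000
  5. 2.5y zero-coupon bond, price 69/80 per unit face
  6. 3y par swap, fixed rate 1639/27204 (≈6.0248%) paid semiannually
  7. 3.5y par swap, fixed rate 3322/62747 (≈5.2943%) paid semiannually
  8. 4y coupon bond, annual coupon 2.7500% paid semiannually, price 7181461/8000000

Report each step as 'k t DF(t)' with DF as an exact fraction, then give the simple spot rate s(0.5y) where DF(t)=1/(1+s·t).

step 1 [0.5y] swap r/2=259/9741: DF=(1 − 259/9741·(0))/(1+259/9741) = 9741/10000 ≈ 0.974100
step 2 [1y] zero: DF = P = 9439/10000 ≈ 0.943900
step 3 [1.5y] bond c/2=9/800: DF=(1525511/1600000 − 9/800·(0.974100+0.943900))/(1+9/800) = 1843/2000 ≈ 0.921500
step 4 [2y] bond c/2=1/200: DF=(921411/1000000 − 1/200·(0.974100+0.943900+0.921500))/(1+1/200) = 9027/10000 ≈ 0.902700
step 5 [2.5y] zero: DF = P = 69/80 ≈ 0.862500
step 6 [3y] swap r/2=1639/54408: DF=(1 − 1639/54408·(0.974100+0.943900+0.921500+0.902700+0.862500))/(1+1639/54408) = 8361/10000 ≈ 0.836100
step 7 [3.5y] swap r/2=1661/62747: DF=(1 − 1661/62747·(0.974100+0.943900+0.921500+0.902700+0.862500+0.836100))/(1+1661/62747) = 8339/10000 ≈ 0.833900
step 8 [4y] bond c/2=11/800: DF=(7181461/8000000 − 11/800·(0.974100+0.943900+0.921500+0.902700+0.862500+0.836100+0.833900))/(1+11/800) = 2001/2500 ≈ 0.800400

1 1/2 9741/10000
2 1 9439/10000
3 3/2 1843/2000
4 2 9027/10000
5 5/2 69/80
6 3 8361/10000
7 7/2 8339/10000
8 4 2001/2500
s(0.5y) = (1/(9741/10000) − 1)/(1/2) = 518/9741 ≈ 5.3177%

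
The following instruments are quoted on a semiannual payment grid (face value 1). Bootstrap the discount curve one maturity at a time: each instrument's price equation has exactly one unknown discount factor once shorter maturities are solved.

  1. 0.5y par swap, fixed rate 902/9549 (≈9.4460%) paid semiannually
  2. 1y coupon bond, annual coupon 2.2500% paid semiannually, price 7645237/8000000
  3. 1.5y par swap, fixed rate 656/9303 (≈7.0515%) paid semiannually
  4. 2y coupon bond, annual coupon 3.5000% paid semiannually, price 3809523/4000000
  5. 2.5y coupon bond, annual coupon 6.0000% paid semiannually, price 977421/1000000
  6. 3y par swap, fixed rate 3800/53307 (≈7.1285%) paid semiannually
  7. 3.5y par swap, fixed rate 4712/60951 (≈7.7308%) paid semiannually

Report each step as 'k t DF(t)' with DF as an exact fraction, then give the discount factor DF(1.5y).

1 1/2 9549/10000
2 1 584/625
3 3/2 1127/1250
4 2 111/125
5 5/2 4209/5000
6 3 81/100
7 7/2 1911/2500
DF(1.5y) = 1127/1250 ≈ 0.901600

step 1 [0.5y] swap r/2=451/9549: DF=(1 − 451/9549·(0))/(1+451/9549) = 9549/10000 ≈ 0.954900
step 2 [1y] bond c/2=9/800: DF=(7645237/8000000 − 9/800·(0.954900))/(1+9/800) = 584/625 ≈ 0.934400
step 3 [1.5y] swap r/2=328/9303: DF=(1 − 328/9303·(0.954900+0.934400))/(1+328/9303) = 1127/1250 ≈ 0.901600
step 4 [2y] bond c/2=7/400: DF=(3809523/4000000 − 7/400·(0.954900+0.934400+0.901600))/(1+7/400) = 111/125 ≈ 0.888000
step 5 [2.5y] bond c/2=3/100: DF=(977421/1000000 − 3/100·(0.954900+0.934400+0.901600+0.888000))/(1+3/100) = 4209/5000 ≈ 0.841800
step 6 [3y] swap r/2=1900/53307: DF=(1 − 1900/53307·(0.954900+0.934400+0.901600+0.888000+0.841800))/(1+1900/53307) = 81/100 ≈ 0.810000
step 7 [3.5y] swap r/2=2356/60951: DF=(1 − 2356/60951·(0.954900+0.934400+0.901600+0.888000+0.841800+0.810000))/(1+2356/60951) = 1911/2500 ≈ 0.764400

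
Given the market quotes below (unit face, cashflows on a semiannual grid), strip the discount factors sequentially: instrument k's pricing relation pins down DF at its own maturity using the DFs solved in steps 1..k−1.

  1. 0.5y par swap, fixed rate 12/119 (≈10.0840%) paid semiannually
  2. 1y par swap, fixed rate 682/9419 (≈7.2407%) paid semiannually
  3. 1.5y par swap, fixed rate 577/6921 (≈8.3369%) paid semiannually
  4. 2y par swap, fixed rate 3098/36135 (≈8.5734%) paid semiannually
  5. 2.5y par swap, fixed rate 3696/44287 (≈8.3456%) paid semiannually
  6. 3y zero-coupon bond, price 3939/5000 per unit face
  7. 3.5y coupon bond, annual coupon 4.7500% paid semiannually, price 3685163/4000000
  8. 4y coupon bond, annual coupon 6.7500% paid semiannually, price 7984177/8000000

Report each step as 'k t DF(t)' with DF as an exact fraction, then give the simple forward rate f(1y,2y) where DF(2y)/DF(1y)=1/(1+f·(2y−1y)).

step 1 [0.5y] swap r/2=6/119: DF=(1 − 6/119·(0))/(1+6/119) = 119/125 ≈ 0.952000
step 2 [1y] swap r/2=341/9419: DF=(1 − 341/9419·(0.952000))/(1+341/9419) = 4659/5000 ≈ 0.931800
step 3 [1.5y] swap r/2=577/13842: DF=(1 − 577/13842·(0.952000+0.931800))/(1+577/13842) = 4423/5000 ≈ 0.884600
step 4 [2y] swap r/2=1549/36135: DF=(1 − 1549/36135·(0.952000+0.931800+0.884600))/(1+1549/36135) = 8451/10000 ≈ 0.845100
step 5 [2.5y] swap r/2=1848/44287: DF=(1 − 1848/44287·(0.952000+0.931800+0.884600+0.845100))/(1+1848/44287) = 1019/1250 ≈ 0.815200
step 6 [3y] zero: DF = P = 3939/5000 ≈ 0.787800
step 7 [3.5y] bond c/2=19/800: DF=(3685163/4000000 − 19/800·(0.952000+0.931800+0.884600+0.845100+0.815200+0.787800))/(1+19/800) = 7789/10000 ≈ 0.778900
step 8 [4y] bond c/2=27/800: DF=(7984177/8000000 − 27/800·(0.952000+0.931800+0.884600+0.845100+0.815200+0.787800+0.778900))/(1+27/800) = 7697/10000 ≈ 0.769700

1 1/2 119/125
2 1 4659/5000
3 3/2 4423/5000
4 2 8451/10000
5 5/2 1019/1250
6 3 3939/5000
7 7/2 7789/10000
8 4 7697/10000
f(1y,2y) = ((4659/5000)/(8451/10000) − 1)/(1) = 289/2817 ≈ 10.2591%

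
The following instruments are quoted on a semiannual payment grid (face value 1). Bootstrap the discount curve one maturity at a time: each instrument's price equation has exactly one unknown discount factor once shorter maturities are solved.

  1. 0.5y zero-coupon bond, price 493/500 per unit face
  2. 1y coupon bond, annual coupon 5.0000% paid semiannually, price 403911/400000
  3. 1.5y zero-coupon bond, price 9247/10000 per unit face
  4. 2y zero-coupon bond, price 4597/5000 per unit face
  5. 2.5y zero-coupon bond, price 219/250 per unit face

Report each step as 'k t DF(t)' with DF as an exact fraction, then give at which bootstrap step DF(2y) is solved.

1 1/2 493/500
2 1 9611/10000
3 3/2 9247/10000
4 2 4597/5000
5 5/2 219/250
DF(2y) is solved at step 4

step 1 [0.5y] zero: DF = P = 493/500 ≈ 0.986000
step 2 [1y] bond c/2=1/40: DF=(403911/400000 − 1/40·(0.986000))/(1+1/40) = 9611/10000 ≈ 0.961100
step 3 [1.5y] zero: DF = P = 9247/10000 ≈ 0.924700
step 4 [2y] zero: DF = P = 4597/5000 ≈ 0.919400
step 5 [2.5y] zero: DF = P = 219/250 ≈ 0.876000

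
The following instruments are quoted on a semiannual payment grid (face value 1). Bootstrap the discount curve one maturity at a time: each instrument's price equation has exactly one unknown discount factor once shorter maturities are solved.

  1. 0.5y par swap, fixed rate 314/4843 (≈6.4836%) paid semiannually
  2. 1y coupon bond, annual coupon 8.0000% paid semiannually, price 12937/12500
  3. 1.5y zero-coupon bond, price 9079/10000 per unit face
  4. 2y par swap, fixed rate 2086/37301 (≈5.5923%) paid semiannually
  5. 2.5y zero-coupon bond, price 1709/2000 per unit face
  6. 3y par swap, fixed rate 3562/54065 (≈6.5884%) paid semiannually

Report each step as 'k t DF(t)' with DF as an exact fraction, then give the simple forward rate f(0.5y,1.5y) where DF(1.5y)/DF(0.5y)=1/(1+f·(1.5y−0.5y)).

step 1 [0.5y] swap r/2=157/4843: DF=(1 − 157/4843·(0))/(1+157/4843) = 4843/5000 ≈ 0.968600
step 2 [1y] bond c/2=1/25: DF=(12937/12500 − 1/25·(0.968600))/(1+1/25) = 9579/10000 ≈ 0.957900
step 3 [1.5y] zero: DF = P = 9079/10000 ≈ 0.907900
step 4 [2y] swap r/2=1043/37301: DF=(1 − 1043/37301·(0.968600+0.957900+0.907900))/(1+1043/37301) = 8957/10000 ≈ 0.895700
step 5 [2.5y] zero: DF = P = 1709/2000 ≈ 0.854500
step 6 [3y] swap r/2=1781/54065: DF=(1 − 1781/54065·(0.968600+0.957900+0.907900+0.895700+0.854500))/(1+1781/54065) = 8219/10000 ≈ 0.821900

1 1/2 4843/5000
2 1 9579/10000
3 3/2 9079/10000
4 2 8957/10000
5 5/2 1709/2000
6 3 8219/10000
f(0.5y,1.5y) = ((4843/5000)/(9079/10000) − 1)/(1) = 607/9079 ≈ 6.6858%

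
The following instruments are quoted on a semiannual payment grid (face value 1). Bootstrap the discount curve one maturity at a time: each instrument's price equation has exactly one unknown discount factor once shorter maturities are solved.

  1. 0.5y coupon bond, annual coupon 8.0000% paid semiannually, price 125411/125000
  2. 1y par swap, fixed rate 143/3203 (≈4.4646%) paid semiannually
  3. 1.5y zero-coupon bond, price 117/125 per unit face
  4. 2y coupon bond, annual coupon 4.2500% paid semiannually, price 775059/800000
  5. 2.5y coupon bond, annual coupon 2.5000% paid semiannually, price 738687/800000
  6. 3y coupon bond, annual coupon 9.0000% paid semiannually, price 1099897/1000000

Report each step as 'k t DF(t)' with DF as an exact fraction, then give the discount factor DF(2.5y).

1 1/2 9647/10000
2 1 9571/10000
3 3/2 117/125
4 2 2223/2500
5 5/2 8657/10000
6 3 8539/10000
DF(2.5y) = 8657/10000 ≈ 0.865700

step 1 [0.5y] bond c/2=1/25: DF=(125411/125000 − 1/25·(0))/(1+1/25) = 9647/10000 ≈ 0.964700
step 2 [1y] swap r/2=143/6406: DF=(1 − 143/6406·(0.964700))/(1+143/6406) = 9571/10000 ≈ 0.957100
step 3 [1.5y] zero: DF = P = 117/125 ≈ 0.936000
step 4 [2y] bond c/2=17/800: DF=(775059/800000 − 17/800·(0.964700+0.957100+0.936000))/(1+17/800) = 2223/2500 ≈ 0.889200
step 5 [2.5y] bond c/2=1/80: DF=(738687/800000 − 1/80·(0.964700+0.957100+0.936000+0.889200))/(1+1/80) = 8657/10000 ≈ 0.865700
step 6 [3y] bond c/2=9/200: DF=(1099897/1000000 − 9/200·(0.964700+0.957100+0.936000+0.889200+0.865700))/(1+9/200) = 8539/10000 ≈ 0.853900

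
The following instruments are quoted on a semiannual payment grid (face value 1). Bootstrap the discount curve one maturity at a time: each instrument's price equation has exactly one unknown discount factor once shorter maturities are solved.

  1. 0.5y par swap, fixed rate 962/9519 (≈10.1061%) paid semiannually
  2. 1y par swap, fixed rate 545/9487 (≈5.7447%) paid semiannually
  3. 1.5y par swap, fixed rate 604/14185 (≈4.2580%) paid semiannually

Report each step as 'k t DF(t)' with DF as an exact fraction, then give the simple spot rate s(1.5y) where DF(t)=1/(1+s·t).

1 1/2 9519/10000
2 1 1891/2000
3 3/2 2349/2500
s(1.5y) = (1/(2349/2500) − 1)/(3/2) = 302/7047 ≈ 4.2855%

step 1 [0.5y] swap r/2=481/9519: DF=(1 − 481/9519·(0))/(1+481/9519) = 9519/10000 ≈ 0.951900
step 2 [1y] swap r/2=545/18974: DF=(1 − 545/18974·(0.951900))/(1+545/18974) = 1891/2000 ≈ 0.945500
step 3 [1.5y] swap r/2=302/14185: DF=(1 − 302/14185·(0.951900+0.945500))/(1+302/14185) = 2349/2500 ≈ 0.939600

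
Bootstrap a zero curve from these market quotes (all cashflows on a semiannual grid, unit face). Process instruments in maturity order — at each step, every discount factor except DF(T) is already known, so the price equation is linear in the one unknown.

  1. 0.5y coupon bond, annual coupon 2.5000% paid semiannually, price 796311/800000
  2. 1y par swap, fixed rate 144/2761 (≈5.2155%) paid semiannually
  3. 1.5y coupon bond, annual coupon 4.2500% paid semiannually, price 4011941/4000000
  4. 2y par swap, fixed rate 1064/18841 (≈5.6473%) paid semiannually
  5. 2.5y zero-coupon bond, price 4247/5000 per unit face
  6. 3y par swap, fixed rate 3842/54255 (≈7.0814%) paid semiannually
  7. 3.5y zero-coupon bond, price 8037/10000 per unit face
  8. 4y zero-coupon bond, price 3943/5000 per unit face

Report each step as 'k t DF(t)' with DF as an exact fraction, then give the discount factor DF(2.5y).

1 1/2 9831/10000
2 1 1187/1250
3 3/2 9419/10000
4 2 1117/1250
5 5/2 4247/5000
6 3 8079/10000
7 7/2 8037/10000
8 4 3943/5000
DF(2.5y) = 4247/5000 ≈ 0.849400

step 1 [0.5y] bond c/2=1/80: DF=(796311/800000 − 1/80·(0))/(1+1/80) = 9831/10000 ≈ 0.983100
step 2 [1y] swap r/2=72/2761: DF=(1 − 72/2761·(0.983100))/(1+72/2761) = 1187/1250 ≈ 0.949600
step 3 [1.5y] bond c/2=17/800: DF=(4011941/4000000 − 17/800·(0.983100+0.949600))/(1+17/800) = 9419/10000 ≈ 0.941900
step 4 [2y] swap r/2=532/18841: DF=(1 − 532/18841·(0.983100+0.949600+0.941900))/(1+532/18841) = 1117/1250 ≈ 0.893600
step 5 [2.5y] zero: DF = P = 4247/5000 ≈ 0.849400
step 6 [3y] swap r/2=1921/54255: DF=(1 − 1921/54255·(0.983100+0.949600+0.941900+0.893600+0.849400))/(1+1921/54255) = 8079/10000 ≈ 0.807900
step 7 [3.5y] zero: DF = P = 8037/10000 ≈ 0.803700
step 8 [4y] zero: DF = P = 3943/5000 ≈ 0.788600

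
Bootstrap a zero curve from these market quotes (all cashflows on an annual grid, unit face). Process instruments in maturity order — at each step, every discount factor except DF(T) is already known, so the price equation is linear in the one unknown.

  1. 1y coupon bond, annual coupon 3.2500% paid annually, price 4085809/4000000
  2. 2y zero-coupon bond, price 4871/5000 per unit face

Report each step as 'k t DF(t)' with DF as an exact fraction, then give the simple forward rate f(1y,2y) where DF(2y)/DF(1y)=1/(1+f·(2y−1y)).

1 1 9893/10000
2 2 4871/5000
f(1y,2y) = ((9893/10000)/(4871/5000) − 1)/(1) = 151/9742 ≈ 1.5500%

step 1 [1y] bond c/1=13/400: DF=(4085809/4000000 − 13/400·(0))/(1+13/400) = 9893/10000 ≈ 0.989300
step 2 [2y] zero: DF = P = 4871/5000 ≈ 0.974200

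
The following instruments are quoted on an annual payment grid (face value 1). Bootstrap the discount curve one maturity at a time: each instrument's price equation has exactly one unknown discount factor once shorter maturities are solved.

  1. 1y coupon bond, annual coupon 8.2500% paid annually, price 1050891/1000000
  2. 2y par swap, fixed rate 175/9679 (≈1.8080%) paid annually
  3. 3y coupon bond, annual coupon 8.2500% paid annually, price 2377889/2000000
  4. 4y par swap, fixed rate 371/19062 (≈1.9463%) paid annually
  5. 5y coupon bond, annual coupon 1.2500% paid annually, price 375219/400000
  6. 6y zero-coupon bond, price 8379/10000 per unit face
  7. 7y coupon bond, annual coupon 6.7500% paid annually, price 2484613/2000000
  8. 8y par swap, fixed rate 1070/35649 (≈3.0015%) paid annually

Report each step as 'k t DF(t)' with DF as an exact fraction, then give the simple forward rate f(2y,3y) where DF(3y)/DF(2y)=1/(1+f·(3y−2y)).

1 1 2427/2500
2 2 193/200
3 3 2377/2500
4 4 4629/5000
5 5 4397/5000
6 6 8379/10000
7 7 8141/10000
8 8 393/500
f(2y,3y) = ((193/200)/(2377/2500) − 1)/(1) = 71/4754 ≈ 1.4935%

step 1 [1y] bond c/1=33/400: DF=(1050891/1000000 − 33/400·(0))/(1+33/400) = 2427/2500 ≈ 0.970800
step 2 [2y] swap r/1=175/9679: DF=(1 − 175/9679·(0.970800))/(1+175/9679) = 193/200 ≈ 0.965000
step 3 [3y] bond c/1=33/400: DF=(2377889/2000000 − 33/400·(0.970800+0.965000))/(1+33/400) = 2377/2500 ≈ 0.950800
step 4 [4y] swap r/1=371/19062: DF=(1 − 371/19062·(0.970800+0.965000+0.950800))/(1+371/19062) = 4629/5000 ≈ 0.925800
step 5 [5y] bond c/1=1/80: DF=(375219/400000 − 1/80·(0.970800+0.965000+0.950800+0.925800))/(1+1/80) = 4397/5000 ≈ 0.879400
step 6 [6y] zero: DF = P = 8379/10000 ≈ 0.837900
step 7 [7y] bond c/1=27/400: DF=(2484613/2000000 − 27/400·(0.970800+0.965000+0.950800+0.925800+0.879400+0.837900))/(1+27/400) = 8141/10000 ≈ 0.814100
step 8 [8y] swap r/1=1070/35649: DF=(1 − 1070/35649·(0.970800+0.965000+0.950800+0.925800+0.879400+0.837900+0.814100))/(1+1070/35649) = 393/500 ≈ 0.786000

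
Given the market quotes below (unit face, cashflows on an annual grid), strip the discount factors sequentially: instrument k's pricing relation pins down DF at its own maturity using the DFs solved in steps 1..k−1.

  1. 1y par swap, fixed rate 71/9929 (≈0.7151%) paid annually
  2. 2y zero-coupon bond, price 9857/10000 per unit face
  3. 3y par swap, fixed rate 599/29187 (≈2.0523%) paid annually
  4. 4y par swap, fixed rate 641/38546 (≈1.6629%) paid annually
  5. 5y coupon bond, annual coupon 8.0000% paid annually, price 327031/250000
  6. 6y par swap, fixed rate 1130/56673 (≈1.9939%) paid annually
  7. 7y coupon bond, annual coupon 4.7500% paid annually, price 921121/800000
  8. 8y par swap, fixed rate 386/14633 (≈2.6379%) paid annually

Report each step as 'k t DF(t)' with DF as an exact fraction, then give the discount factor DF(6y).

1 1 9929/10000
2 2 9857/10000
3 3 9401/10000
4 4 9359/10000
5 5 9257/10000
6 6 887/1000
7 7 4211/5000
8 8 807/1000
DF(6y) = 887/1000 ≈ 0.887000

step 1 [1y] swap r/1=71/9929: DF=(1 − 71/9929·(0))/(1+71/9929) = 9929/10000 ≈ 0.992900
step 2 [2y] zero: DF = P = 9857/10000 ≈ 0.985700
step 3 [3y] swap r/1=599/29187: DF=(1 − 599/29187·(0.992900+0.985700))/(1+599/29187) = 9401/10000 ≈ 0.940100
step 4 [4y] swap r/1=641/38546: DF=(1 − 641/38546·(0.992900+0.985700+0.940100))/(1+641/38546) = 9359/10000 ≈ 0.935900
step 5 [5y] bond c/1=2/25: DF=(327031/250000 − 2/25·(0.992900+0.985700+0.940100+0.935900))/(1+2/25) = 9257/10000 ≈ 0.925700
step 6 [6y] swap r/1=1130/56673: DF=(1 − 1130/56673·(0.992900+0.985700+0.940100+0.935900+0.925700))/(1+1130/56673) = 887/1000 ≈ 0.887000
step 7 [7y] bond c/1=19/400: DF=(921121/800000 − 19/400·(0.992900+0.985700+0.940100+0.935900+0.925700+0.887000))/(1+19/400) = 4211/5000 ≈ 0.842200
step 8 [8y] swap r/1=386/14633: DF=(1 − 386/14633·(0.992900+0.985700+0.940100+0.935900+0.925700+0.887000+0.842200))/(1+386/14633) = 807/1000 ≈ 0.807000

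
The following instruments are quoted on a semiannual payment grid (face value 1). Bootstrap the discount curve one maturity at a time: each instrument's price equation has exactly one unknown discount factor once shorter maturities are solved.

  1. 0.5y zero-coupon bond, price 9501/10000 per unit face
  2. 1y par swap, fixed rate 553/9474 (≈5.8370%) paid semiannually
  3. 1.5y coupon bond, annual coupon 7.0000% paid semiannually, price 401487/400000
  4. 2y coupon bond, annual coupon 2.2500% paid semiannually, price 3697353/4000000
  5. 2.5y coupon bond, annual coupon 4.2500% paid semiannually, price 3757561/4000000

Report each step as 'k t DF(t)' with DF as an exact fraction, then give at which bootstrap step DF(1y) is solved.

1 1/2 9501/10000
2 1 9447/10000
3 3/2 9057/10000
4 2 8829/10000
5 5/2 527/625
DF(1y) is solved at step 2

step 1 [0.5y] zero: DF = P = 9501/10000 ≈ 0.950100
step 2 [1y] swap r/2=553/18948: DF=(1 − 553/18948·(0.950100))/(1+553/18948) = 9447/10000 ≈ 0.944700
step 3 [1.5y] bond c/2=7/200: DF=(401487/400000 − 7/200·(0.950100+0.944700))/(1+7/200) = 9057/10000 ≈ 0.905700
step 4 [2y] bond c/2=9/800: DF=(3697353/4000000 − 9/800·(0.950100+0.944700+0.905700))/(1+9/800) = 8829/10000 ≈ 0.882900
step 5 [2.5y] bond c/2=17/800: DF=(3757561/4000000 − 17/800·(0.950100+0.944700+0.905700+0.882900))/(1+17/800) = 527/625 ≈ 0.843200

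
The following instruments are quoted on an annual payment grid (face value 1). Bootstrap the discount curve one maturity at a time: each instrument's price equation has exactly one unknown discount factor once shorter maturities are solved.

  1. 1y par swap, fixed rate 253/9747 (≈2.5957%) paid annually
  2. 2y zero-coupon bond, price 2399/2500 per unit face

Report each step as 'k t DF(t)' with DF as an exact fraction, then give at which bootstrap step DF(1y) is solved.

1 1 9747/10000
2 2 2399/2500
DF(1y) is solved at step 1

step 1 [1y] swap r/1=253/9747: DF=(1 − 253/9747·(0))/(1+253/9747) = 9747/10000 ≈ 0.974700
step 2 [2y] zero: DF = P = 2399/2500 ≈ 0.959600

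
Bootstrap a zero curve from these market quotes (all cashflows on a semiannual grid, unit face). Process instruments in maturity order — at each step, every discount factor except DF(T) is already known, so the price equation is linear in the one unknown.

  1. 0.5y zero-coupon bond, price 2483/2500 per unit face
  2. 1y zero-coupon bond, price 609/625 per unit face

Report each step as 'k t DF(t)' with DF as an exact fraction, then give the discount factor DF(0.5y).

1 1/2 2483/2500
2 1 609/625
DF(0.5y) = 2483/2500 ≈ 0.993200

step 1 [0.5y] zero: DF = P = 2483/2500 ≈ 0.993200
step 2 [1y] zero: DF = P = 609/625 ≈ 0.974400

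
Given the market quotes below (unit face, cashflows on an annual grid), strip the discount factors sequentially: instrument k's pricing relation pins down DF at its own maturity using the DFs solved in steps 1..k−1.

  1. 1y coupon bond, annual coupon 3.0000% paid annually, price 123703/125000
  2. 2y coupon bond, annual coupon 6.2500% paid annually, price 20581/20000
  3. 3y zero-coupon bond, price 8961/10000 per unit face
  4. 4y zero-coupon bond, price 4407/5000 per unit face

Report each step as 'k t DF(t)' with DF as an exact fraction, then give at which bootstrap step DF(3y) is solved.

step 1 [1y] bond c/1=3/100: DF=(123703/125000 − 3/100·(0))/(1+3/100) = 1201/1250 ≈ 0.960800
step 2 [2y] bond c/1=1/16: DF=(20581/20000 − 1/16·(0.960800))/(1+1/16) = 114/125 ≈ 0.912000
step 3 [3y] zero: DF = P = 8961/10000 ≈ 0.896100
step 4 [4y] zero: DF = P = 4407/5000 ≈ 0.881400

1 1 1201/1250
2 2 114/125
3 3 8961/10000
4 4 4407/5000
DF(3y) is solved at step 3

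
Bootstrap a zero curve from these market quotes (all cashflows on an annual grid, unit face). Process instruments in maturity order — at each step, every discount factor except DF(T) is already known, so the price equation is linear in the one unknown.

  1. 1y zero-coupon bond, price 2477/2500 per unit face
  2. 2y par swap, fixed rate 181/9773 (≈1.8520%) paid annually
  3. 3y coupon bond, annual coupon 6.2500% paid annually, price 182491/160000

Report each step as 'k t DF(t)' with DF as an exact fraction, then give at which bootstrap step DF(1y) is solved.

step 1 [1y] zero: DF = P = 2477/2500 ≈ 0.990800
step 2 [2y] swap r/1=181/9773: DF=(1 − 181/9773·(0.990800))/(1+181/9773) = 4819/5000 ≈ 0.963800
step 3 [3y] bond c/1=1/16: DF=(182491/160000 − 1/16·(0.990800+0.963800))/(1+1/16) = 1917/2000 ≈ 0.958500

1 1 2477/2500
2 2 4819/5000
3 3 1917/2000
DF(1y) is solved at step 1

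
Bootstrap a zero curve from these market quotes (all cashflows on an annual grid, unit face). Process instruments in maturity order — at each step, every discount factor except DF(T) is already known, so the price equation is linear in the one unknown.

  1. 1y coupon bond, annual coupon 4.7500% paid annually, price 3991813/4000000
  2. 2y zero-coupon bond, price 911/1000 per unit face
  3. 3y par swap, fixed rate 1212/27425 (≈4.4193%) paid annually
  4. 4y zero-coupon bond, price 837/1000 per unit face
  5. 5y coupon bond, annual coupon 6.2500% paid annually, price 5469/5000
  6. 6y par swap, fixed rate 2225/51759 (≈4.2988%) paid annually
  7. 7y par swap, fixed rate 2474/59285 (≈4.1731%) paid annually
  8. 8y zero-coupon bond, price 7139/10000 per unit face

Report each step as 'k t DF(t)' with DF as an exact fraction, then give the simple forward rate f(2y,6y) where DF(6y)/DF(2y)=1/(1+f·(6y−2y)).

1 1 9527/10000
2 2 911/1000
3 3 2197/2500
4 4 837/1000
5 5 8189/10000
6 6 311/400
7 7 3763/5000
8 8 7139/10000
f(2y,6y) = ((911/1000)/(311/400) − 1)/(4) = 267/6220 ≈ 4.2926%

step 1 [1y] bond c/1=19/400: DF=(3991813/4000000 − 19/400·(0))/(1+19/400) = 9527/10000 ≈ 0.952700
step 2 [2y] zero: DF = P = 911/1000 ≈ 0.911000
step 3 [3y] swap r/1=1212/27425: DF=(1 − 1212/27425·(0.952700+0.911000))/(1+1212/27425) = 2197/2500 ≈ 0.878800
step 4 [4y] zero: DF = P = 837/1000 ≈ 0.837000
step 5 [5y] bond c/1=1/16: DF=(5469/5000 − 1/16·(0.952700+0.911000+0.878800+0.837000))/(1+1/16) = 8189/10000 ≈ 0.818900
step 6 [6y] swap r/1=2225/51759: DF=(1 − 2225/51759·(0.952700+0.911000+0.878800+0.837000+0.818900))/(1+2225/51759) = 311/400 ≈ 0.777500
step 7 [7y] swap r/1=2474/59285: DF=(1 − 2474/59285·(0.952700+0.911000+0.878800+0.837000+0.818900+0.777500))/(1+2474/59285) = 3763/5000 ≈ 0.752600
step 8 [8y] zero: DF = P = 7139/10000 ≈ 0.713900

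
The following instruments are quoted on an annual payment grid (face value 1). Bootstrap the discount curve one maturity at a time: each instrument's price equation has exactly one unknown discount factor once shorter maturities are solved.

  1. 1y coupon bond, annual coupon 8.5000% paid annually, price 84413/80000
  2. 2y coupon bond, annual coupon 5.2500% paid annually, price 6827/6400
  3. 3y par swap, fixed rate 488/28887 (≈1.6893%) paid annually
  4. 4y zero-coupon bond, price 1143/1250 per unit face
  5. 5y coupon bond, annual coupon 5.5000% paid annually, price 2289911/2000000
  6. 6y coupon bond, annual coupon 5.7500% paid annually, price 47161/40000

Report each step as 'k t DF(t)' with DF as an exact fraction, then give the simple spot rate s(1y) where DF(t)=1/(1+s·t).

1 1 389/400
2 2 193/200
3 3 1189/1250
4 4 1143/1250
5 5 887/1000
6 6 8599/10000
s(1y) = (1/(389/400) − 1)/(1) = 11/389 ≈ 2.8278%

step 1 [1y] bond c/1=17/200: DF=(84413/80000 − 17/200·(0))/(1+17/200) = 389/400 ≈ 0.972500
step 2 [2y] bond c/1=21/400: DF=(6827/6400 − 21/400·(0.972500))/(1+21/400) = 193/200 ≈ 0.965000
step 3 [3y] swap r/1=488/28887: DF=(1 − 488/28887·(0.972500+0.965000))/(1+488/28887) = 1189/1250 ≈ 0.951200
step 4 [4y] zero: DF = P = 1143/1250 ≈ 0.914400
step 5 [5y] bond c/1=11/200: DF=(2289911/2000000 − 11/200·(0.972500+0.965000+0.951200+0.914400))/(1+11/200) = 887/1000 ≈ 0.887000
step 6 [6y] bond c/1=23/400: DF=(47161/40000 − 23/400·(0.972500+0.965000+0.951200+0.914400+0.887000))/(1+23/400) = 8599/10000 ≈ 0.859900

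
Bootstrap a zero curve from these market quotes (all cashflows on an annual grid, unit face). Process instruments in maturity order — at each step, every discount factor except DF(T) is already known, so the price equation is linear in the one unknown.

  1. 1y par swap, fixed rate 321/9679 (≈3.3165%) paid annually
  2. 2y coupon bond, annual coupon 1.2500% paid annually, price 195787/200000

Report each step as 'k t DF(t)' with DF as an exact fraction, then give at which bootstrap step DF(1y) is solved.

1 1 9679/10000
2 2 9549/10000
DF(1y) is solved at step 1

step 1 [1y] swap r/1=321/9679: DF=(1 − 321/9679·(0))/(1+321/9679) = 9679/10000 ≈ 0.967900
step 2 [2y] bond c/1=1/80: DF=(195787/200000 − 1/80·(0.967900))/(1+1/80) = 9549/10000 ≈ 0.954900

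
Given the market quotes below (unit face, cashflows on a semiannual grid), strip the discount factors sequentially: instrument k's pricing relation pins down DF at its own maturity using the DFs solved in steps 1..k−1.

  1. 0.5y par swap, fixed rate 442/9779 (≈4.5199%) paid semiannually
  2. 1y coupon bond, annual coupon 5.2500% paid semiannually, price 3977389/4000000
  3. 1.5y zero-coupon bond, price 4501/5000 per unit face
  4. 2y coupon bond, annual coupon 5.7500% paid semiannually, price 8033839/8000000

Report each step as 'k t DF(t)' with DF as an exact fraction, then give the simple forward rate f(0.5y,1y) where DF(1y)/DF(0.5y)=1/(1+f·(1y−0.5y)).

1 1/2 9779/10000
2 1 9439/10000
3 3/2 4501/5000
4 2 8973/10000
f(0.5y,1y) = ((9779/10000)/(9439/10000) − 1)/(1/2) = 680/9439 ≈ 7.2042%

step 1 [0.5y] swap r/2=221/9779: DF=(1 − 221/9779·(0))/(1+221/9779) = 9779/10000 ≈ 0.977900
step 2 [1y] bond c/2=21/800: DF=(3977389/4000000 − 21/800·(0.977900))/(1+21/800) = 9439/10000 ≈ 0.943900
step 3 [1.5y] zero: DF = P = 4501/5000 ≈ 0.900200
step 4 [2y] bond c/2=23/800: DF=(8033839/8000000 − 23/800·(0.977900+0.943900+0.900200))/(1+23/800) = 8973/10000 ≈ 0.897300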